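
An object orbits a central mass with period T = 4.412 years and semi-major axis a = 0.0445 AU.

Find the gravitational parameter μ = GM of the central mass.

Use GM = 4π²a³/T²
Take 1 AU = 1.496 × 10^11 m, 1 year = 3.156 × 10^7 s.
T = 4.412 years = 1.39243 × 10^8 s
a = 0.0445 AU = 6.6572 × 10^9 m
a³ = 2.95036 × 10^29 m³
T² = 1.93885 × 10^16 s²
GM = 4π² × (2.95036 × 10^29) / (1.93885 × 10^16) = 6.00744 × 10^14 m³/s²
GM ≈ 6.007 × 10^14 m³/s²

Final answer: GM = 6.007 × 10^14 m³/s²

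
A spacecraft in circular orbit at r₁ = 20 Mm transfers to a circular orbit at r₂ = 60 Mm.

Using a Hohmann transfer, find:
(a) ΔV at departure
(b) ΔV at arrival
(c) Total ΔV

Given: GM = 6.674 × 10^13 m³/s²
r₁ = 20 Mm = 2 × 10^7 m
r₂ = 60 Mm = 6 × 10^7 m
GM = 6.674 × 10^13 m³/s²
Transfer ellipse: a_t = (r₁ + r₂)/2 = 4 × 10^7 m
Circular speed at r₁: v₁ = √(GM/r₁) = 1826.75 m/s
Transfer speed at r₁ (periapsis): v₁ₜ = √(GM(2/r₁ − 1/a_t)) = 2237.3 m/s
(a) ΔV₁ = v₁ₜ − v₁ = 410.552 m/s ≈ 410.6 m/s
Circular speed at r₂: v₂ = √(GM/r₂) = 1054.67 m/s
Transfer speed at r₂ (apoapsis): v₂ₜ = √(GM(2/r₂ − 1/a_t)) = 745.766 m/s
(b) ΔV₂ = v₂ − v₂ₜ = 308.906 m/s ≈ 308.9 m/s
(c) ΔV_total = ΔV₁ + ΔV₂ = 719.458 m/s ≈ 719.5 m/s

Final answer:
(a) ΔV₁ = 410.6 m/s
(b) ΔV₂ = 308.9 m/s
(c) ΔV_total = 719.5 m/s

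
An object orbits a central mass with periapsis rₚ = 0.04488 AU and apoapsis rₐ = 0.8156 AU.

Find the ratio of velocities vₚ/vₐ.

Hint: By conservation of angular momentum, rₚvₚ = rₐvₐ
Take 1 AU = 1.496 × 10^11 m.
rₚ = 0.04488 AU = 6.71405 × 10^9 m
rₐ = 0.8156 AU = 1.22014 × 10^11 m
rₚvₚ = rₐvₐ  ⇒  vₚ/vₐ = rₐ/rₚ
vₚ/vₐ = (1.22014 × 10^11) / (6.71405 × 10^9) = 18.1729

Final answer: vₚ/vₐ = 18.17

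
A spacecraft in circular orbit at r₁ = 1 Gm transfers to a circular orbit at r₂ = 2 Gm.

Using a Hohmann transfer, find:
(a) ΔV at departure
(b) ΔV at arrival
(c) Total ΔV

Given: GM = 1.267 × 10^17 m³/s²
r₁ = 1 Gm = 1 × 10^9 m
r₂ = 2 Gm = 2 × 10^9 m
GM = 1.267 × 10^17 m³/s²
Transfer ellipse: a_t = (r₁ + r₂)/2 = 1.5 × 10^9 m
Circular speed at r₁: v₁ = √(GM/r₁) = 11256.1 m/s
Transfer speed at r₁ (periapsis): v₁ₜ = √(GM(2/r₁ − 1/a_t)) = 12997.4 m/s
(a) ΔV₁ = v₁ₜ − v₁ = 1741.33 m/s ≈ 1.741 km/s
Circular speed at r₂: v₂ = √(GM/r₂) = 7959.27 m/s
Transfer speed at r₂ (apoapsis): v₂ₜ = √(GM(2/r₂ − 1/a_t)) = 6498.72 m/s
(b) ΔV₂ = v₂ − v₂ₜ = 1460.55 m/s ≈ 1.461 km/s
(c) ΔV_total = ΔV₁ + ΔV₂ = 3201.88 m/s ≈ 3.202 km/s

Final answer:
(a) ΔV₁ = 1.741 km/s
(b) ΔV₂ = 1.461 km/s
(c) ΔV_total = 3.202 km/s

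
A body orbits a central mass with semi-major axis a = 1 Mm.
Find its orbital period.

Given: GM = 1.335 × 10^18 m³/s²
a = 1 Mm = 1 × 10^6 m
GM = 1.335 × 10^18 m³/s²
a³ = 1 × 10^18 m³
T = 2π √(a³/GM) = 2π √((1 × 10^18) / (1.335 × 10^18)) = 2π × 0.865485 s
T = 5.438 s ≈ 5.438 seconds

Final answer: 5.438 seconds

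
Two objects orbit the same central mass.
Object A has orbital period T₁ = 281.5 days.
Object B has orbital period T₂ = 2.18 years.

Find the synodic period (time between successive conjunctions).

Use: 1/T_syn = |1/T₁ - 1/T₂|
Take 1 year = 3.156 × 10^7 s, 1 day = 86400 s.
T₁ = 281.5 days = 2.43216 × 10^7 s
T₂ = 2.18 years = 6.88008 × 10^7 s
1/T₁ = 4.11157 × 10^-8 s⁻¹
1/T₂ = 1.45347 × 10^-8 s⁻¹
|1/T₁ − 1/T₂| = 2.6581 × 10^-8 s⁻¹
T_syn = 1 / |1/T₁ − 1/T₂| = 3.76209 × 10^7 s ≈ 1.192 years

Final answer: T_syn = 1.192 years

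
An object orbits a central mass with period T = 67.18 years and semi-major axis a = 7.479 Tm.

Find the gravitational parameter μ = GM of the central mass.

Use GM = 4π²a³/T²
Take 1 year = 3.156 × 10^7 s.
T = 67.18 years = 2.1202 × 10^9 s
a = 7.479 Tm = 7.479 × 10^12 m
a³ = 4.18341 × 10^38 m³
T² = 4.49525 × 10^18 s²
GM = 4π² × (4.18341 × 10^38) / (4.49525 × 10^18) = 3.67398 × 10^21 m³/s²
GM ≈ 3.674 × 10^21 m³/s²

Final answer: GM = 3.674 × 10^21 m³/s²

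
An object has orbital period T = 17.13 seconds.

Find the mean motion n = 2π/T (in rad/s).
T = 17.13 seconds
n = 2π / 17.13 s = 0.366794 rad/s ≈ 0.3668 rad/s

Final answer: n = 0.3668 rad/s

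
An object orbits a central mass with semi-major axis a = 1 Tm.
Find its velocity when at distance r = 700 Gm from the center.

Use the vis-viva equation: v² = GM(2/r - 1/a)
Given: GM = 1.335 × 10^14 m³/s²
a = 1 Tm = 1 × 10^12 m
r = 700 Gm = 7 × 10^11 m
GM = 1.335 × 10^14 m³/s²
2/r − 1/a = 2.85714 × 10^-12 − 1 × 10^-12 = 1.85714 × 10^-12 m⁻¹
v² = GM (2/r − 1/a) = 247.929 m²/s²
v = 15.7457 m/s ≈ 15.75 m/s

Final answer: 15.75 m/s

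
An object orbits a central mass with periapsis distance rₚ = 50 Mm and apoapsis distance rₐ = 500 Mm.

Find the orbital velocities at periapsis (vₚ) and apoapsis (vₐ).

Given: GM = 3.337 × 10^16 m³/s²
rₚ = 50 Mm = 5 × 10^7 m
rₐ = 500 Mm = 5 × 10^8 m
GM = 3.337 × 10^16 m³/s²
a = (rₚ + rₐ)/2 = 2.75 × 10^8 m
Vis-viva: v² = GM (2/r − 1/a)
vₚ² = 3.337 × 10^16 × (4 × 10^-8 − 3.63636 × 10^-9) = 1.21345 × 10^9 m²/s²
vₚ = 34834.7 m/s ≈ 34.83 km/s
vₐ² = 3.337 × 10^16 × (4 × 10^-9 − 3.63636 × 10^-9) = 1.21345 × 10^7 m²/s²
vₐ = 3483.47 m/s ≈ 3.483 km/s

Final answer: vₚ = 34.83 km/s, vₐ = 3.483 km/s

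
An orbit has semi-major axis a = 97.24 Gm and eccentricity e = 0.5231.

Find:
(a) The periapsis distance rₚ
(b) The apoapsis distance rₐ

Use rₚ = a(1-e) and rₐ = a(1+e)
a = 97.24 Gm = 9.724 × 10^10 m
e = 0.5231:  1 − e = 0.4769,  1 + e = 1.5231
(a) rₚ = a(1 − e) = 9.724 × 10^10 m × 0.4769 = 4.63738 × 10^10 m ≈ 46.37 Gm
(b) rₐ = a(1 + e) = 9.724 × 10^10 m × 1.5231 = 1.48106 × 10^11 m ≈ 148.1 Gm

Final answer:
(a) rₚ = 46.37 Gm
(b) rₐ = 148.1 Gm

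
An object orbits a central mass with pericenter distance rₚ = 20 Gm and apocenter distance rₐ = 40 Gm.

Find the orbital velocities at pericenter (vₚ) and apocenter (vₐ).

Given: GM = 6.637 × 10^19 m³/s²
rₚ = 20 Gm = 2 × 10^10 m
rₐ = 40 Gm = 4 × 10^10 m
GM = 6.637 × 10^19 m³/s²
a = (rₚ + rₐ)/2 = 3 × 10^10 m
Vis-viva: v² = GM (2/r − 1/a)
vₚ² = 6.637 × 10^19 × (1 × 10^-10 − 3.33333 × 10^-11) = 4.42467 × 10^9 m²/s²
vₚ = 66518.2 m/s ≈ 66.52 km/s
vₐ² = 6.637 × 10^19 × (5 × 10^-11 − 3.33333 × 10^-11) = 1.10617 × 10^9 m²/s²
vₐ = 33259.1 m/s ≈ 33.26 km/s

Final answer: vₚ = 66.52 km/s, vₐ = 33.26 km/s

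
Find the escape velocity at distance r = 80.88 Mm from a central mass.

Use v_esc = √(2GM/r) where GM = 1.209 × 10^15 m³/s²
r = 80.88 Mm = 8.088 × 10^7 m
GM = 1.209 × 10^15 m³/s²
2GM/r = 2 × (1.209 × 10^15) / (8.088 × 10^7) = 2.98961 × 10^7 m²/s²
v_esc = √(2GM/r) = 5467.74 m/s ≈ 5.468 km/s

Final answer: 5.468 km/s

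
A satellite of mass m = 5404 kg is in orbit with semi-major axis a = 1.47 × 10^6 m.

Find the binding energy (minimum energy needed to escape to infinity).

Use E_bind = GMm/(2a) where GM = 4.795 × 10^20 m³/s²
a = 1.47 × 10^6 m
GM = 4.795 × 10^20 m³/s²
m = 5404 kg
GMm = 4.795 × 10^20 × 5404 = 2.59122 × 10^24 m³·kg/s²
2a = 2.94 × 10^6 m
E_bind = GMm/(2a) = 8.81367 × 10^17 J ≈ 881.4 PJ

Final answer: 881.4 PJ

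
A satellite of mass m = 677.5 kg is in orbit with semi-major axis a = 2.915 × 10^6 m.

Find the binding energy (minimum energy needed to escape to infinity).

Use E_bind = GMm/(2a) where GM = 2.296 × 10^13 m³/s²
a = 2.915 × 10^6 m
GM = 2.296 × 10^13 m³/s²
m = 677.5 kg
GMm = 2.296 × 10^13 × 677.5 = 1.55554 × 10^16 m³·kg/s²
2a = 5.83 × 10^6 m
E_bind = GMm/(2a) = 2.66816 × 10^9 J ≈ 2.668 GJ

Final answer: 2.668 GJ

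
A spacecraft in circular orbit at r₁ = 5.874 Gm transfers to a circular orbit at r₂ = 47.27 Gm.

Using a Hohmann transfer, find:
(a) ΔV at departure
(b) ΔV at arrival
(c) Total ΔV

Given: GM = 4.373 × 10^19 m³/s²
r₁ = 5.874 Gm = 5.874 × 10^9 m
r₂ = 47.27 Gm = 4.727 × 10^10 m
GM = 4.373 × 10^19 m³/s²
Transfer ellipse: a_t = (r₁ + r₂)/2 = 2.6572 × 10^10 m
Circular speed at r₁: v₁ = √(GM/r₁) = 86282.5 m/s
Transfer speed at r₁ (periapsis): v₁ₜ = √(GM(2/r₁ − 1/a_t)) = 115081 m/s
(a) ΔV₁ = v₁ₜ − v₁ = 28798.4 m/s ≈ 28.8 km/s
Circular speed at r₂: v₂ = √(GM/r₂) = 30415.6 m/s
Transfer speed at r₂ (apoapsis): v₂ₜ = √(GM(2/r₂ − 1/a_t)) = 14300.5 m/s
(b) ΔV₂ = v₂ − v₂ₜ = 16115.1 m/s ≈ 16.12 km/s
(c) ΔV_total = ΔV₁ + ΔV₂ = 44913.6 m/s ≈ 44.91 km/s

Final answer:
(a) ΔV₁ = 28.8 km/s
(b) ΔV₂ = 16.12 km/s
(c) ΔV_total = 44.91 km/s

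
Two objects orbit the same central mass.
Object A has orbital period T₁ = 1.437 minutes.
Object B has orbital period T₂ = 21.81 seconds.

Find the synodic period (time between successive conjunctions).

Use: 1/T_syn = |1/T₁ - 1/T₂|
T₁ = 1.437 minutes = 86.22 s
T₂ = 21.81 seconds
1/T₁ = 0.0115982 s⁻¹
1/T₂ = 0.0458505 s⁻¹
|1/T₁ − 1/T₂| = 0.0342523 s⁻¹
T_syn = 1 / |1/T₁ − 1/T₂| = 29.1951 s ≈ 29.2 seconds

Final answer: T_syn = 29.2 seconds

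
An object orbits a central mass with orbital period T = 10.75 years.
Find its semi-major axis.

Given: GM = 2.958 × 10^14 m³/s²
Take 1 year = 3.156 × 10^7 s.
T = 10.75 years = 3.3927 × 10^8 s
GM = 2.958 × 10^14 m³/s²
Kepler's third law: a³ = GM T² / (4π²)
T² = 1.15104 × 10^17 s²
a³ = (2.958 × 10^14) × (1.15104 × 10^17) / (4π²) = 8.62441 × 10^29 m³
a = (a³)^(1/3) = 9.51867 × 10^9 m ≈ 9.519 Gm

Final answer: 9.519 Gm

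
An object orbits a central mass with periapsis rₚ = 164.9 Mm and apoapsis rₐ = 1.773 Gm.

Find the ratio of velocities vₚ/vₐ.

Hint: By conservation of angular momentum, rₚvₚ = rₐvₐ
rₚ = 164.9 Mm = 1.649 × 10^8 m
rₐ = 1.773 Gm = 1.773 × 10^9 m
rₚvₚ = rₐvₐ  ⇒  vₚ/vₐ = rₐ/rₚ
vₚ/vₐ = (1.773 × 10^9) / (1.649 × 10^8) = 10.752

Final answer: vₚ/vₐ = 10.75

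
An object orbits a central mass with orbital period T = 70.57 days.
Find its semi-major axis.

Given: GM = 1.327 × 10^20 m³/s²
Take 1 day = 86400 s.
T = 70.57 days = 6.09725 × 10^6 s
GM = 1.327 × 10^20 m³/s²
Kepler's third law: a³ = GM T² / (4π²)
T² = 3.71764 × 10^13 s²
a³ = (1.327 × 10^20) × (3.71764 × 10^13) / (4π²) = 1.24962 × 10^32 m³
a = (a³)^(1/3) = 4.9995 × 10^10 m ≈ 49.99 Gm

Final answer: 49.99 Gm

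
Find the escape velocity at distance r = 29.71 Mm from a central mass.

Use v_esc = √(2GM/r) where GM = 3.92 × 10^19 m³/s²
r = 29.71 Mm = 2.971 × 10^7 m
GM = 3.92 × 10^19 m³/s²
2GM/r = 2 × (3.92 × 10^19) / (2.971 × 10^7) = 2.63884 × 10^12 m²/s²
v_esc = √(2GM/r) = 1.62445 × 10^6 m/s ≈ 1624 km/s

Final answer: 1624 km/s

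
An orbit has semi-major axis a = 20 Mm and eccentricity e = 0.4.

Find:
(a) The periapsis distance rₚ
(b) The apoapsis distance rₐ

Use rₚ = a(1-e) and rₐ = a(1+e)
a = 20 Mm = 2 × 10^7 m
e = 0.4:  1 − e = 0.6,  1 + e = 1.4
(a) rₚ = a(1 − e) = 2 × 10^7 m × 0.6 = 1.2 × 10^7 m ≈ 12 Mm
(b) rₐ = a(1 + e) = 2 × 10^7 m × 1.4 = 2.8 × 10^7 m ≈ 28 Mm

Final answer:
(a) rₚ = 12 Mm
(b) rₐ = 28 Mm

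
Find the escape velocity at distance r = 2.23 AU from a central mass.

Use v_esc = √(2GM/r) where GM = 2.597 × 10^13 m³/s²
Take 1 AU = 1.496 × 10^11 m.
r = 2.23 AU = 3.33608 × 10^11 m
GM = 2.597 × 10^13 m³/s²
2GM/r = 2 × (2.597 × 10^13) / (3.33608 × 10^11) = 155.692 m²/s²
v_esc = √(2GM/r) = 12.4776 m/s ≈ 12.48 m/s

Final answer: 12.48 m/s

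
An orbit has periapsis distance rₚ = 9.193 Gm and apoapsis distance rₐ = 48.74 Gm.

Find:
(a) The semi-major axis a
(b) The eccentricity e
rₚ = 9.193 Gm = 9.193 × 10^9 m
rₐ = 48.74 Gm = 4.874 × 10^10 m
(a) a = (rₚ + rₐ)/2 = 2.89665 × 10^10 m ≈ 28.97 Gm
(b) e = (rₐ − rₚ)/(rₐ + rₚ) = (3.9547 × 10^10) / (5.7933 × 10^10) = 0.682633

Final answer:
(a) a = 28.97 Gm
(b) e = 0.6826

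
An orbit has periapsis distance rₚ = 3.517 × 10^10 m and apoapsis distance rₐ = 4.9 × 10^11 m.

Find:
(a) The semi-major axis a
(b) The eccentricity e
rₚ = 3.517 × 10^10 m
rₐ = 4.9 × 10^11 m
(a) a = (rₚ + rₐ)/2 = 2.62585 × 10^11 m ≈ 2.626 × 10^11 m
(b) e = (rₐ − rₚ)/(rₐ + rₚ) = (4.5483 × 10^11) / (5.2517 × 10^11) = 0.866062

Final answer:
(a) a = 2.626 × 10^11 m
(b) e = 0.8661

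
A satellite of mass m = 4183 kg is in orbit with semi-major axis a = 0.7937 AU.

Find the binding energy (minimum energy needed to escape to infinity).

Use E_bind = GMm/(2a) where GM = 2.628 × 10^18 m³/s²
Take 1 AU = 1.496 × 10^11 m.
a = 0.7937 AU = 1.18738 × 10^11 m
GM = 2.628 × 10^18 m³/s²
m = 4183 kg
GMm = 2.628 × 10^18 × 4183 = 1.09929 × 10^22 m³·kg/s²
2a = 2.37475 × 10^11 m
E_bind = GMm/(2a) = 4.62909 × 10^10 J ≈ 46.29 GJ

Final answer: 46.29 GJ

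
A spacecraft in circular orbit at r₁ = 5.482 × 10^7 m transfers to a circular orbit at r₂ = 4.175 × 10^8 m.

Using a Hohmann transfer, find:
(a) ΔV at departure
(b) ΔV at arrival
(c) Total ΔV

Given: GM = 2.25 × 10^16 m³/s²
r₁ = 5.482 × 10^7 m
r₂ = 4.175 × 10^8 m
GM = 2.25 × 10^16 m³/s²
Transfer ellipse: a_t = (r₁ + r₂)/2 = 2.3616 × 10^8 m
Circular speed at r₁: v₁ = √(GM/r₁) = 20259.2 m/s
Transfer speed at r₁ (periapsis): v₁ₜ = √(GM(2/r₁ − 1/a_t)) = 26936.9 m/s
(a) ΔV₁ = v₁ₜ − v₁ = 6677.68 m/s ≈ 6.678 km/s
Circular speed at r₂: v₂ = √(GM/r₂) = 7341.13 m/s
Transfer speed at r₂ (apoapsis): v₂ₜ = √(GM(2/r₂ − 1/a_t)) = 3536.95 m/s
(b) ΔV₂ = v₂ − v₂ₜ = 3804.18 m/s ≈ 3.804 km/s
(c) ΔV_total = ΔV₁ + ΔV₂ = 10481.9 m/s ≈ 10.48 km/s

Final answer:
(a) ΔV₁ = 6.678 km/s
(b) ΔV₂ = 3.804 km/s
(c) ΔV_total = 10.48 km/s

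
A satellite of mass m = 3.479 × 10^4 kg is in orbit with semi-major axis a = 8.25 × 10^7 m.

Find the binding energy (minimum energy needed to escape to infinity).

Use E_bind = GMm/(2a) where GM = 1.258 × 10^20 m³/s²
a = 8.25 × 10^7 m
GM = 1.258 × 10^20 m³/s²
m = 3.479 × 10^4 kg
GMm = 1.258 × 10^20 × 34790 = 4.37658 × 10^24 m³·kg/s²
2a = 1.65 × 10^8 m
E_bind = GMm/(2a) = 2.65247 × 10^16 J ≈ 26.52 PJ

Final answer: 26.52 PJ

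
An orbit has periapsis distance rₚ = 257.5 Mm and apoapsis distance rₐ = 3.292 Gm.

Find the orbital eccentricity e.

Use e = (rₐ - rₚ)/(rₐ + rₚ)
rₚ = 257.5 Mm = 2.575 × 10^8 m
rₐ = 3.292 Gm = 3.292 × 10^9 m
rₐ − rₚ = 3.0345 × 10^9 m
rₐ + rₚ = 3.5495 × 10^9 m
e = (rₐ − rₚ)/(rₐ + rₚ) = 0.854909

Final answer: e = 0.8549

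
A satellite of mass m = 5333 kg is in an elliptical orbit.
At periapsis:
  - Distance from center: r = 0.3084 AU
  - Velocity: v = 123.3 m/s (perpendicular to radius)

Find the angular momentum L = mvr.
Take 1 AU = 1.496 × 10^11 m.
r = 0.3084 AU = 4.61366 × 10^10 m
v = 123.3 m/s
vr = 123.3 × 4.61366 × 10^10 = 5.68865 × 10^12 m²/s
L = m × vr = 5333 × 5.68865 × 10^12 = 3.03376 × 10^16 kg·m²/s ≈ 3.034 × 10^16 kg·m²/s

Final answer: L = 3.034 × 10^16 kg·m²/s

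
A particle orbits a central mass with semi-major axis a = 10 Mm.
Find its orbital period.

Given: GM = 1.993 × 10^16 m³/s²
a = 10 Mm = 1 × 10^7 m
GM = 1.993 × 10^16 m³/s²
a³ = 1 × 10^21 m³
T = 2π √(a³/GM) = 2π √((1 × 10^21) / (1.993 × 10^16)) = 2π × 223.999 s
T = 1407.43 s ≈ 23.46 minutes

Final answer: 23.46 minutes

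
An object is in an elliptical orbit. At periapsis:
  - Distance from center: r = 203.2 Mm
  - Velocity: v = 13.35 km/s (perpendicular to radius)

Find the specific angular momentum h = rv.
r = 203.2 Mm = 2.032 × 10^8 m
v = 13.35 km/s = 13350 m/s
h = rv = 2.032 × 10^8 × 13350 = 2.71272 × 10^12 m²/s ≈ 2.713 × 10^12 m²/s

Final answer: h = 2.713 × 10^12 m²/s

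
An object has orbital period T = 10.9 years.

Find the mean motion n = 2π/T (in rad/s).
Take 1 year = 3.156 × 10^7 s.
T = 10.9 years = 3.44004 × 10^8 s
n = 2π / (3.44004 × 10^8 s) = 1.82649 × 10^-8 rad/s ≈ 1.826 × 10^-8 rad/s

Final answer: n = 1.826 × 10^-8 rad/s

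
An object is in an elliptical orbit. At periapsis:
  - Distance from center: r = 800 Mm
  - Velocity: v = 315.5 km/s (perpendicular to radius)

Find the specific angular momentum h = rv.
r = 800 Mm = 8 × 10^8 m
v = 315.5 km/s = 315500 m/s
h = rv = 8 × 10^8 × 315500 = 2.524 × 10^14 m²/s ≈ 2.524 × 10^14 m²/s

Final answer: h = 2.524 × 10^14 m²/s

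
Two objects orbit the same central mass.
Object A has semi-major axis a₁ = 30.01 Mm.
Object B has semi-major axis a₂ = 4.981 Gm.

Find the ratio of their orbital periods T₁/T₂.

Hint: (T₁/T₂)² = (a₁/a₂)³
a₁ = 30.01 Mm = 3.001 × 10^7 m
a₂ = 4.981 Gm = 4.981 × 10^9 m
a₁/a₂ = 0.00602489
T₁/T₂ = (a₁/a₂)^(3/2) = (0.00602489)^1.5 = 0.000467653

Final answer: T₁/T₂ = 0.0004677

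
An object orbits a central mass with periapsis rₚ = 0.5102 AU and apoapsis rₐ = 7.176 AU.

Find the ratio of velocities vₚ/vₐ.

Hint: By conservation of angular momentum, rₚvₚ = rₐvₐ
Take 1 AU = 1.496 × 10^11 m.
rₚ = 0.5102 AU = 7.63259 × 10^10 m
rₐ = 7.176 AU = 1.07353 × 10^12 m
rₚvₚ = rₐvₐ  ⇒  vₚ/vₐ = rₐ/rₚ
vₚ/vₐ = (1.07353 × 10^12) / (7.63259 × 10^10) = 14.0651

Final answer: vₚ/vₐ = 14.07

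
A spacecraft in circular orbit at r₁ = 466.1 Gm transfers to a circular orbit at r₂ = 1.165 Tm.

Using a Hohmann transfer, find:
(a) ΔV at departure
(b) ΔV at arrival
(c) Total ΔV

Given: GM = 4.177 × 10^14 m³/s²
r₁ = 466.1 Gm = 4.661 × 10^11 m
r₂ = 1.165 Tm = 1.165 × 10^12 m
GM = 4.177 × 10^14 m³/s²
Transfer ellipse: a_t = (r₁ + r₂)/2 = 8.1555 × 10^11 m
Circular speed at r₁: v₁ = √(GM/r₁) = 29.9359 m/s
Transfer speed at r₁ (periapsis): v₁ₜ = √(GM(2/r₁ − 1/a_t)) = 35.7792 m/s
(a) ΔV₁ = v₁ₜ − v₁ = 5.84325 m/s ≈ 5.843 m/s
Circular speed at r₂: v₂ = √(GM/r₂) = 18.9352 m/s
Transfer speed at r₂ (apoapsis): v₂ₜ = √(GM(2/r₂ − 1/a_t)) = 14.3147 m/s
(b) ΔV₂ = v₂ − v₂ₜ = 4.62043 m/s ≈ 4.62 m/s
(c) ΔV_total = ΔV₁ + ΔV₂ = 10.4637 m/s ≈ 10.46 m/s

Final answer:
(a) ΔV₁ = 5.843 m/s
(b) ΔV₂ = 4.62 m/s
(c) ΔV_total = 10.46 m/s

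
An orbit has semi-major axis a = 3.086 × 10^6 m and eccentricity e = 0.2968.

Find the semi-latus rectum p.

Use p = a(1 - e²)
a = 3.086 × 10^6 m
e = 0.2968,  e² = 0.0880902,  1 − e² = 0.91191
p = a(1 − e²) = 3.086 × 10^6 m × 0.91191 = 2.81415 × 10^6 m ≈ 2.814 × 10^6 m

Final answer: p = 2.814 × 10^6 m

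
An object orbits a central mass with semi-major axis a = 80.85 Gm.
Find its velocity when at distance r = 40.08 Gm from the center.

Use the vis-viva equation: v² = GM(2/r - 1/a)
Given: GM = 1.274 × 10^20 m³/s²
a = 80.85 Gm = 8.085 × 10^10 m
r = 40.08 Gm = 4.008 × 10^10 m
GM = 1.274 × 10^20 m³/s²
2/r − 1/a = 4.99002 × 10^-11 − 1.23686 × 10^-11 = 3.75316 × 10^-11 m⁻¹
v² = GM (2/r − 1/a) = 4.78153 × 10^9 m²/s²
v = 69148.6 m/s ≈ 69.15 km/s

Final answer: 69.15 km/s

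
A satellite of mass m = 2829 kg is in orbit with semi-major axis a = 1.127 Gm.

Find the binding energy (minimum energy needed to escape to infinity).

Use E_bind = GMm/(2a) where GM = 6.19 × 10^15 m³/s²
a = 1.127 Gm = 1.127 × 10^9 m
GM = 6.19 × 10^15 m³/s²
m = 2829 kg
GMm = 6.19 × 10^15 × 2829 = 1.75115 × 10^19 m³·kg/s²
2a = 2.254 × 10^9 m
E_bind = GMm/(2a) = 7.76908 × 10^9 J ≈ 7.769 GJ

Final answer: 7.769 GJ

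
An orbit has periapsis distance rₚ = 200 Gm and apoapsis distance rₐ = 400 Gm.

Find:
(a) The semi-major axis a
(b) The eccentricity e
rₚ = 200 Gm = 2 × 10^11 m
rₐ = 400 Gm = 4 × 10^11 m
(a) a = (rₚ + rₐ)/2 = 3 × 10^11 m ≈ 300 Gm
(b) e = (rₐ − rₚ)/(rₐ + rₚ) = (2 × 10^11) / (6 × 10^11) = 0.333333

Final answer:
(a) a = 300 Gm
(b) e = 0.3333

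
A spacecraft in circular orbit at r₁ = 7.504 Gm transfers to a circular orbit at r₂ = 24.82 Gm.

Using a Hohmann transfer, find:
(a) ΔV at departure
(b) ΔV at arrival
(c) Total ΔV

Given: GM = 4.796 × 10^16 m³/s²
r₁ = 7.504 Gm = 7.504 × 10^9 m
r₂ = 24.82 Gm = 2.482 × 10^10 m
GM = 4.796 × 10^16 m³/s²
Transfer ellipse: a_t = (r₁ + r₂)/2 = 1.6162 × 10^10 m
Circular speed at r₁: v₁ = √(GM/r₁) = 2528.09 m/s
Transfer speed at r₁ (periapsis): v₁ₜ = √(GM(2/r₁ − 1/a_t)) = 3132.9 m/s
(a) ΔV₁ = v₁ₜ − v₁ = 604.806 m/s ≈ 604.8 m/s
Circular speed at r₂: v₂ = √(GM/r₂) = 1390.08 m/s
Transfer speed at r₂ (apoapsis): v₂ₜ = √(GM(2/r₂ − 1/a_t)) = 947.191 m/s
(b) ΔV₂ = v₂ − v₂ₜ = 442.885 m/s ≈ 442.9 m/s
(c) ΔV_total = ΔV₁ + ΔV₂ = 1047.69 m/s ≈ 1.048 km/s

Final answer:
(a) ΔV₁ = 604.8 m/s
(b) ΔV₂ = 442.9 m/s
(c) ΔV_total = 1.048 km/s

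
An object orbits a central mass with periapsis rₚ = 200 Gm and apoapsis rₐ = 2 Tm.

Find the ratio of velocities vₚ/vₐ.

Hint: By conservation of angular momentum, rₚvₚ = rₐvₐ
rₚ = 200 Gm = 2 × 10^11 m
rₐ = 2 Tm = 2 × 10^12 m
rₚvₚ = rₐvₐ  ⇒  vₚ/vₐ = rₐ/rₚ
vₚ/vₐ = (2 × 10^12) / (2 × 10^11) = 10

Final answer: vₚ/vₐ = 10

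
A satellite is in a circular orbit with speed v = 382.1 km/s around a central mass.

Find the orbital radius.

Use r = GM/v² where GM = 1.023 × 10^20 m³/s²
v = 382.1 km/s = 382100 m/s
GM = 1.023 × 10^20 m³/s²
v² = 1.46 × 10^11 m²/s²
r = GM/v² = (1.023 × 10^20) / (1.46 × 10^11) = 7.00683 × 10^8 m ≈ 7.007 × 10^8 m

Final answer: 7.007 × 10^8 m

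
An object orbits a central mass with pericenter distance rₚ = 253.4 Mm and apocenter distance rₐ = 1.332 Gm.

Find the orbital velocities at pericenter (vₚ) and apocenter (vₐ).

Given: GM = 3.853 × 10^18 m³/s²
rₚ = 253.4 Mm = 2.534 × 10^8 m
rₐ = 1.332 Gm = 1.332 × 10^9 m
GM = 3.853 × 10^18 m³/s²
a = (rₚ + rₐ)/2 = 7.927 × 10^8 m
Vis-viva: v² = GM (2/r − 1/a)
vₚ² = 3.853 × 10^18 × (7.89266 × 10^-9 − 1.26151 × 10^-9) = 2.55498 × 10^10 m²/s²
vₚ = 159843 m/s ≈ 159.8 km/s
vₐ² = 3.853 × 10^18 × (1.5015 × 10^-9 − 1.26151 × 10^-9) = 9.24682 × 10^8 m²/s²
vₐ = 30408.6 m/s ≈ 30.41 km/s

Final answer: vₚ = 159.8 km/s, vₐ = 30.41 km/s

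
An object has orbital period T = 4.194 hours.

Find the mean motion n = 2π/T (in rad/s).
T = 4.194 hours = 15098.4 s
n = 2π / 15098.4 s = 0.000416149 rad/s ≈ 0.0004161 rad/s

Final answer: n = 0.0004161 rad/s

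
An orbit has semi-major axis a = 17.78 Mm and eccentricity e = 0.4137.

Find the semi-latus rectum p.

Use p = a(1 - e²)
a = 17.78 Mm = 1.778 × 10^7 m
e = 0.4137,  e² = 0.171148,  1 − e² = 0.828852
p = a(1 − e²) = 1.778 × 10^7 m × 0.828852 = 1.4737 × 10^7 m ≈ 14.74 Mm

Final answer: p = 14.74 Mm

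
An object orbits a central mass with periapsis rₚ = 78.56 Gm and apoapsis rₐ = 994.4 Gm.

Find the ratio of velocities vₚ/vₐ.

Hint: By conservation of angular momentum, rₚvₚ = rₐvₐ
rₚ = 78.56 Gm = 7.856 × 10^10 m
rₐ = 994.4 Gm = 9.944 × 10^11 m
rₚvₚ = rₐvₐ  ⇒  vₚ/vₐ = rₐ/rₚ
vₚ/vₐ = (9.944 × 10^11) / (7.856 × 10^10) = 12.6578

Final answer: vₚ/vₐ = 12.66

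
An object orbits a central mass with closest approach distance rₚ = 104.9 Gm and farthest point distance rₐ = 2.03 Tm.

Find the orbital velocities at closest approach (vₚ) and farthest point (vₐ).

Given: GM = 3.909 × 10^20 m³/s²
rₚ = 104.9 Gm = 1.049 × 10^11 m
rₐ = 2.03 Tm = 2.03 × 10^12 m
GM = 3.909 × 10^20 m³/s²
a = (rₚ + rₐ)/2 = 1.06745 × 10^12 m
Vis-viva: v² = GM (2/r − 1/a)
vₚ² = 3.909 × 10^20 × (1.90658 × 10^-11 − 9.36812 × 10^-13) = 7.08661 × 10^9 m²/s²
vₚ = 84182 m/s ≈ 84.18 km/s
vₐ² = 3.909 × 10^20 × (9.85222 × 10^-13 − 9.36812 × 10^-13) = 1.89233 × 10^7 m²/s²
vₐ = 4350.1 m/s ≈ 4.35 km/s

Final answer: vₚ = 84.18 km/s, vₐ = 4.35 km/s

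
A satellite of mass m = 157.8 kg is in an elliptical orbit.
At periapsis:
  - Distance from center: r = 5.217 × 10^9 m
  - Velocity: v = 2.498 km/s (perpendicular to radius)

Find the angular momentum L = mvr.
r = 5.217 × 10^9 m
v = 2.498 km/s = 2498 m/s
vr = 2498 × 5.217 × 10^9 = 1.30321 × 10^13 m²/s
L = m × vr = 157.8 × 1.30321 × 10^13 = 2.05646 × 10^15 kg·m²/s ≈ 2.056 × 10^15 kg·m²/s

Final answer: L = 2.056 × 10^15 kg·m²/s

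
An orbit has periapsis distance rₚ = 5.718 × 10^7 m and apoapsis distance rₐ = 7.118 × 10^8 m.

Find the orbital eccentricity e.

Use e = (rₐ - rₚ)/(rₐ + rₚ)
rₚ = 5.718 × 10^7 m
rₐ = 7.118 × 10^8 m
rₐ − rₚ = 6.5462 × 10^8 m
rₐ + rₚ = 7.6898 × 10^8 m
e = (rₐ − rₚ)/(rₐ + rₚ) = 0.851284

Final answer: e = 0.8513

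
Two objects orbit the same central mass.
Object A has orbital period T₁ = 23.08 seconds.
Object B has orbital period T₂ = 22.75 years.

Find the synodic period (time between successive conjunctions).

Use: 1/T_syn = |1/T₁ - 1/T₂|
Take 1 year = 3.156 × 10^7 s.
T₁ = 23.08 seconds
T₂ = 22.75 years = 7.1799 × 10^8 s
1/T₁ = 0.0433276 s⁻¹
1/T₂ = 1.39278 × 10^-9 s⁻¹
|1/T₁ − 1/T₂| = 0.0433276 s⁻¹
T_syn = 1 / |1/T₁ − 1/T₂| = 23.08 s ≈ 23.08 seconds

Final answer: T_syn = 23.08 seconds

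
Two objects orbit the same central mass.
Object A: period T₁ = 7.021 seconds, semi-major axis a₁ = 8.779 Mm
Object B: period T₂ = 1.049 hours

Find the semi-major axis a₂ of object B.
T₁ = 7.021 seconds
T₂ = 1.049 hours = 3776.4 s
a₁ = 8.779 Mm = 8.779 × 10^6 m
Kepler's third law: (T₂/T₁)² = (a₂/a₁)³  ⇒  a₂ = a₁ (T₂/T₁)^(2/3)
T₂/T₁ = 537.872
(T₂/T₁)^(2/3) = 66.1382
a₂ = 8.779 × 10^6 m × 66.1382 = 5.80628 × 10^8 m ≈ 580.6 Mm

Final answer: a₂ = 580.6 Mm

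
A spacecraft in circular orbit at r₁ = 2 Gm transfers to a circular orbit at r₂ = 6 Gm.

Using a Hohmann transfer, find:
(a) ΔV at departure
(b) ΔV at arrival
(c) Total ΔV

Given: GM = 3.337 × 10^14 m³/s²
r₁ = 2 Gm = 2 × 10^9 m
r₂ = 6 Gm = 6 × 10^9 m
GM = 3.337 × 10^14 m³/s²
Transfer ellipse: a_t = (r₁ + r₂)/2 = 4 × 10^9 m
Circular speed at r₁: v₁ = √(GM/r₁) = 408.473 m/s
Transfer speed at r₁ (periapsis): v₁ₜ = √(GM(2/r₁ − 1/a_t)) = 500.275 m/s
(a) ΔV₁ = v₁ₜ − v₁ = 91.8022 m/s ≈ 91.8 m/s
Circular speed at r₂: v₂ = √(GM/r₂) = 235.832 m/s
Transfer speed at r₂ (apoapsis): v₂ₜ = √(GM(2/r₂ − 1/a_t)) = 166.758 m/s
(b) ΔV₂ = v₂ − v₂ₜ = 69.0736 m/s ≈ 69.07 m/s
(c) ΔV_total = ΔV₁ + ΔV₂ = 160.876 m/s ≈ 160.9 m/s

Final answer:
(a) ΔV₁ = 91.8 m/s
(b) ΔV₂ = 69.07 m/s
(c) ΔV_total = 160.9 m/s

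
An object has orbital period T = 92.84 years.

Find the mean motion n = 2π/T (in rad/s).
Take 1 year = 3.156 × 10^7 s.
T = 92.84 years = 2.93003 × 10^9 s
n = 2π / (2.93003 × 10^9 s) = 2.14441 × 10^-9 rad/s ≈ 2.144 × 10^-9 rad/s

Final answer: n = 2.144 × 10^-9 rad/s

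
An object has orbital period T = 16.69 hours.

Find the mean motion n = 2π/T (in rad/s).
T = 16.69 hours = 60084 s
n = 2π / 60084 s = 0.000104573 rad/s ≈ 0.0001046 rad/s

Final answer: n = 0.0001046 rad/s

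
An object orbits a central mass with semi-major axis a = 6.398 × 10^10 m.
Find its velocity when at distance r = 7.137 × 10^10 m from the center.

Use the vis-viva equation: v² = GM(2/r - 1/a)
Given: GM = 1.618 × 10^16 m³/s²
a = 6.398 × 10^10 m
r = 7.137 × 10^10 m
GM = 1.618 × 10^16 m³/s²
2/r − 1/a = 2.8023 × 10^-11 − 1.56299 × 10^-11 = 1.23931 × 10^-11 m⁻¹
v² = GM (2/r − 1/a) = 200520 m²/s²
v = 447.795 m/s ≈ 447.8 m/s

Final answer: 447.8 m/s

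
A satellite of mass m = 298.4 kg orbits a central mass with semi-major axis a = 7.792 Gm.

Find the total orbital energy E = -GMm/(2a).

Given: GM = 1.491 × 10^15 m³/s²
a = 7.792 Gm = 7.792 × 10^9 m
GM = 1.491 × 10^15 m³/s²
2a = 1.5584 × 10^10 m
GMm = 1.491 × 10^15 × 298.4 = 4.44914 × 10^17 m³·kg/s²
E = −GMm/(2a) = -2.85494 × 10^7 J ≈ -28.55 MJ

Final answer: -28.55 MJ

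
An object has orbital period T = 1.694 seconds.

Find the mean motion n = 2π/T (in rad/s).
T = 1.694 seconds
n = 2π / 1.694 s = 3.70908 rad/s ≈ 3.709 rad/s

Final answer: n = 3.709 rad/s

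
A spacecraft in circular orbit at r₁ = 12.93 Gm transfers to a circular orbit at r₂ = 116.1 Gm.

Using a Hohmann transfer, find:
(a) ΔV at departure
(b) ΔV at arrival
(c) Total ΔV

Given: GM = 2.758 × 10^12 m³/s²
r₁ = 12.93 Gm = 1.293 × 10^10 m
r₂ = 116.1 Gm = 1.161 × 10^11 m
GM = 2.758 × 10^12 m³/s²
Transfer ellipse: a_t = (r₁ + r₂)/2 = 6.4515 × 10^10 m
Circular speed at r₁: v₁ = √(GM/r₁) = 14.6049 m/s
Transfer speed at r₁ (periapsis): v₁ₜ = √(GM(2/r₁ − 1/a_t)) = 19.5922 m/s
(a) ΔV₁ = v₁ₜ − v₁ = 4.98734 m/s ≈ 4.987 m/s
Circular speed at r₂: v₂ = √(GM/r₂) = 4.87395 m/s
Transfer speed at r₂ (apoapsis): v₂ₜ = √(GM(2/r₂ − 1/a_t)) = 2.18198 m/s
(b) ΔV₂ = v₂ − v₂ₜ = 2.69197 m/s ≈ 2.692 m/s
(c) ΔV_total = ΔV₁ + ΔV₂ = 7.67932 m/s ≈ 7.679 m/s

Final answer:
(a) ΔV₁ = 4.987 m/s
(b) ΔV₂ = 2.692 m/s
(c) ΔV_total = 7.679 m/s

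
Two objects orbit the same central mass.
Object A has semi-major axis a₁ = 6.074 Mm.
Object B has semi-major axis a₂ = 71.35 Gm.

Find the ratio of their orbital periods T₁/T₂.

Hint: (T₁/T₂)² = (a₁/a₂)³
a₁ = 6.074 Mm = 6.074 × 10^6 m
a₂ = 71.35 Gm = 7.135 × 10^10 m
a₁/a₂ = 8.51296 × 10^-5
T₁/T₂ = (a₁/a₂)^(3/2) = (8.51296 × 10^-5)^1.5 = 7.85455 × 10^-7

Final answer: T₁/T₂ = 7.855 × 10^-7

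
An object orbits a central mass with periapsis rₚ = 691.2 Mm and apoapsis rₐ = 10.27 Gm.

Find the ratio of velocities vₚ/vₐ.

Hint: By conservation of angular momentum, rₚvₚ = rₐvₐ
rₚ = 691.2 Mm = 6.912 × 10^8 m
rₐ = 10.27 Gm = 1.027 × 10^10 m
rₚvₚ = rₐvₐ  ⇒  vₚ/vₐ = rₐ/rₚ
vₚ/vₐ = (1.027 × 10^10) / (6.912 × 10^8) = 14.8582

Final answer: vₚ/vₐ = 14.86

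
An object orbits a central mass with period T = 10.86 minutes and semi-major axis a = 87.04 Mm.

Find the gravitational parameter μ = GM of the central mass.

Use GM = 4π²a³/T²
T = 10.86 minutes = 651.6 s
a = 87.04 Mm = 8.704 × 10^7 m
a³ = 6.59412 × 10^23 m³
T² = 424583 s²
GM = 4π² × (6.59412 × 10^23) / 424583 = 6.13132 × 10^19 m³/s²
GM ≈ 6.131 × 10^19 m³/s²

Final answer: GM = 6.131 × 10^19 m³/s²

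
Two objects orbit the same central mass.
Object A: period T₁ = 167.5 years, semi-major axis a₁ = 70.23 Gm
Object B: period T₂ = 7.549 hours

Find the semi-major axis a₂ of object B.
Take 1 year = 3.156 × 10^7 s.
T₁ = 167.5 years = 5.2863 × 10^9 s
T₂ = 7.549 hours = 27176.4 s
a₁ = 70.23 Gm = 7.023 × 10^10 m
Kepler's third law: (T₂/T₁)² = (a₂/a₁)³  ⇒  a₂ = a₁ (T₂/T₁)^(2/3)
T₂/T₁ = 5.14091 × 10^-6
(T₂/T₁)^(2/3) = 0.00029787
a₂ = 7.023 × 10^10 m × 0.00029787 = 2.09194 × 10^7 m ≈ 20.92 Mm

Final answer: a₂ = 20.92 Mm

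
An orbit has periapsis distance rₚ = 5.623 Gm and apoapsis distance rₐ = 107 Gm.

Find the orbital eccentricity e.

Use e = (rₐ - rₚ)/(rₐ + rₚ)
rₚ = 5.623 Gm = 5.623 × 10^9 m
rₐ = 107 Gm = 1.07 × 10^11 m
rₐ − rₚ = 1.01377 × 10^11 m
rₐ + rₚ = 1.12623 × 10^11 m
e = (rₐ − rₚ)/(rₐ + rₚ) = 0.900145

Final answer: e = 0.9001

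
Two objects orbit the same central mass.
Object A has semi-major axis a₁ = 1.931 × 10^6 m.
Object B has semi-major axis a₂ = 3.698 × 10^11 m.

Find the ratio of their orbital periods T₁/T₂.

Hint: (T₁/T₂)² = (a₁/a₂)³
a₁ = 1.931 × 10^6 m
a₂ = 3.698 × 10^11 m
a₁/a₂ = 5.22174 × 10^-6
T₁/T₂ = (a₁/a₂)^(3/2) = (5.22174 × 10^-6)^1.5 = 1.19323 × 10^-8

Final answer: T₁/T₂ = 1.193 × 10^-8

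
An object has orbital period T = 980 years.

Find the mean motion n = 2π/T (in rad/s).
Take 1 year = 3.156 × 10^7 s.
T = 980 years = 3.09288 × 10^10 s
n = 2π / (3.09288 × 10^10 s) = 2.0315 × 10^-10 rad/s ≈ 2.031 × 10^-10 rad/s

Final answer: n = 2.031 × 10^-10 rad/s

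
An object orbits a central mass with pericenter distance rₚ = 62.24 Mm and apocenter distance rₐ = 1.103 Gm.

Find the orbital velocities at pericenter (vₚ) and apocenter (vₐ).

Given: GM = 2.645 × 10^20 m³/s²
rₚ = 62.24 Mm = 6.224 × 10^7 m
rₐ = 1.103 Gm = 1.103 × 10^9 m
GM = 2.645 × 10^20 m³/s²
a = (rₚ + rₐ)/2 = 5.8262 × 10^8 m
Vis-viva: v² = GM (2/r − 1/a)
vₚ² = 2.645 × 10^20 × (3.21337 × 10^-8 − 1.71638 × 10^-9) = 8.04537 × 10^12 m²/s²
vₚ = 2.83644 × 10^6 m/s ≈ 2836 km/s
vₐ² = 2.645 × 10^20 × (1.81324 × 10^-9 − 1.71638 × 10^-9) = 2.56174 × 10^10 m²/s²
vₐ = 160054 m/s ≈ 160.1 km/s

Final answer: vₚ = 2836 km/s, vₐ = 160.1 km/s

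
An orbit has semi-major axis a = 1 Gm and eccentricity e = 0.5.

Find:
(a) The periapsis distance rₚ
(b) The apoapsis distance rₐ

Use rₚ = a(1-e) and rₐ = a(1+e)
a = 1 Gm = 1 × 10^9 m
e = 0.5:  1 − e = 0.5,  1 + e = 1.5
(a) rₚ = a(1 − e) = 1 × 10^9 m × 0.5 = 5 × 10^8 m ≈ 500 Mm
(b) rₐ = a(1 + e) = 1 × 10^9 m × 1.5 = 1.5 × 10^9 m ≈ 1.5 Gm

Final answer:
(a) rₚ = 500 Mm
(b) rₐ = 1.5 Gm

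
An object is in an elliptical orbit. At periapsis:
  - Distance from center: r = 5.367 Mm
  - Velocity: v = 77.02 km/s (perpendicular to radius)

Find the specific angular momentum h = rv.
r = 5.367 Mm = 5.367 × 10^6 m
v = 77.02 km/s = 77020 m/s
h = rv = 5.367 × 10^6 × 77020 = 4.13366 × 10^11 m²/s ≈ 4.134 × 10^11 m²/s

Final answer: h = 4.134 × 10^11 m²/s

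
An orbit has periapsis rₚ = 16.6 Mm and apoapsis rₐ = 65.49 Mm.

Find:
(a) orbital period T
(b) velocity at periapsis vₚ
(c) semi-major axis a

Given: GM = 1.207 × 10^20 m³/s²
rₚ = 16.6 Mm = 1.66 × 10^7 m
rₐ = 65.49 Mm = 6.549 × 10^7 m
GM = 1.207 × 10^20 m³/s²
a = (rₚ + rₐ)/2 = 4.1045 × 10^7 m
e = (rₐ − rₚ)/(rₐ + rₚ) = (4.889 × 10^7) / (8.209 × 10^7) = 0.595566
(a) a³ = 6.91482 × 10^22 m³;  T = 2π √(a³/GM) = 2π × 23.9352 s = 150.389 s ≈ 2.506 minutes
(b) vₚ² = GM (2/rₚ − 1/a) = 1.207 × 10^20 × (1.20482 × 10^-7 − 2.43635 × 10^-8) = 1.16015 × 10^13 m²/s²;  vₚ = 3.4061 × 10^6 m/s ≈ 3406 km/s
(c) a = 4.1045 × 10^7 m ≈ 41.05 Mm

Final answer:
(a) orbital period T = 2.506 minutes
(b) velocity at periapsis vₚ = 3406 km/s
(c) semi-major axis a = 41.05 Mm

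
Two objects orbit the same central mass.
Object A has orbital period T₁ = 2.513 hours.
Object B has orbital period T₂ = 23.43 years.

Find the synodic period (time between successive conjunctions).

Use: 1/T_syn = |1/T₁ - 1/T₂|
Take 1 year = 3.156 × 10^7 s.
T₁ = 2.513 hours = 9046.8 s
T₂ = 23.43 years = 7.39451 × 10^8 s
1/T₁ = 0.000110536 s⁻¹
1/T₂ = 1.35236 × 10^-9 s⁻¹
|1/T₁ − 1/T₂| = 0.000110535 s⁻¹
T_syn = 1 / |1/T₁ − 1/T₂| = 9046.91 s ≈ 2.513 hours

Final answer: T_syn = 2.513 hours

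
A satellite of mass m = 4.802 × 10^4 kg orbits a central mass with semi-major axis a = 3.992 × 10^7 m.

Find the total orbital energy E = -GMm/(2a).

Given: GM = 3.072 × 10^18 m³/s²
a = 3.992 × 10^7 m
GM = 3.072 × 10^18 m³/s²
2a = 7.984 × 10^7 m
GMm = 3.072 × 10^18 × 48020 = 1.47517 × 10^23 m³·kg/s²
E = −GMm/(2a) = -1.84766 × 10^15 J ≈ -1.848 PJ

Final answer: -1.848 PJ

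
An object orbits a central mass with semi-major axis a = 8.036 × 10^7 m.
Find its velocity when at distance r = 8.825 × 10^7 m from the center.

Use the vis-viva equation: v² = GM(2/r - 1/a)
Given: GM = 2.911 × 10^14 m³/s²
a = 8.036 × 10^7 m
r = 8.825 × 10^7 m
GM = 2.911 × 10^14 m³/s²
2/r − 1/a = 2.26629 × 10^-8 − 1.2444 × 10^-8 = 1.02189 × 10^-8 m⁻¹
v² = GM (2/r − 1/a) = 2.97472 × 10^6 m²/s²
v = 1724.74 m/s ≈ 1.725 km/s

Final answer: 1.725 km/s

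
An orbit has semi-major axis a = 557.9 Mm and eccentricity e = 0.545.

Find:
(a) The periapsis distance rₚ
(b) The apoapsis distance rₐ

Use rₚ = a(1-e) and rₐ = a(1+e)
a = 557.9 Mm = 5.579 × 10^8 m
e = 0.545:  1 − e = 0.455,  1 + e = 1.545
(a) rₚ = a(1 − e) = 5.579 × 10^8 m × 0.455 = 2.53844 × 10^8 m ≈ 253.8 Mm
(b) rₐ = a(1 + e) = 5.579 × 10^8 m × 1.545 = 8.61956 × 10^8 m ≈ 862 Mm

Final answer:
(a) rₚ = 253.8 Mm
(b) rₐ = 862 Mm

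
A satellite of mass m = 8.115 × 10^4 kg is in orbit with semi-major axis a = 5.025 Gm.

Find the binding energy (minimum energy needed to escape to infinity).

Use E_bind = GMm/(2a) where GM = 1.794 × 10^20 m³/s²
a = 5.025 Gm = 5.025 × 10^9 m
GM = 1.794 × 10^20 m³/s²
m = 8.115 × 10^4 kg
GMm = 1.794 × 10^20 × 81150 = 1.45583 × 10^25 m³·kg/s²
2a = 1.005 × 10^10 m
E_bind = GMm/(2a) = 1.44859 × 10^15 J ≈ 1.449 PJ

Final answer: 1.449 PJ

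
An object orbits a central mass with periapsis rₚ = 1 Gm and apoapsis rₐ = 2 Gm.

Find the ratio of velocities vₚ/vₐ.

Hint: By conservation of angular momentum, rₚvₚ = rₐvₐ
rₚ = 1 Gm = 1 × 10^9 m
rₐ = 2 Gm = 2 × 10^9 m
rₚvₚ = rₐvₐ  ⇒  vₚ/vₐ = rₐ/rₚ
vₚ/vₐ = (2 × 10^9) / (1 × 10^9) = 2

Final answer: vₚ/vₐ = 2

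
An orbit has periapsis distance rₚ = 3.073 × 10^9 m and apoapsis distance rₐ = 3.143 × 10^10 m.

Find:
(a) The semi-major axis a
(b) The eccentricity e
rₚ = 3.073 × 10^9 m
rₐ = 3.143 × 10^10 m
(a) a = (rₚ + rₐ)/2 = 1.72515 × 10^10 m ≈ 1.725 × 10^10 m
(b) e = (rₐ − rₚ)/(rₐ + rₚ) = (2.8357 × 10^10) / (3.4503 × 10^10) = 0.821871

Final answer:
(a) a = 1.725 × 10^10 m
(b) e = 0.8219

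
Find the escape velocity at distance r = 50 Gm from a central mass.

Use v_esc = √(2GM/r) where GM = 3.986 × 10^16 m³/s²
r = 50 Gm = 5 × 10^10 m
GM = 3.986 × 10^16 m³/s²
2GM/r = 2 × (3.986 × 10^16) / (5 × 10^10) = 1.5944 × 10^6 m²/s²
v_esc = √(2GM/r) = 1262.7 m/s ≈ 1.263 km/s

Final answer: 1.263 km/s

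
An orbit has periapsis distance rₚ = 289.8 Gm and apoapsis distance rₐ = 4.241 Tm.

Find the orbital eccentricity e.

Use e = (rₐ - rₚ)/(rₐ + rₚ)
rₚ = 289.8 Gm = 2.898 × 10^11 m
rₐ = 4.241 Tm = 4.241 × 10^12 m
rₐ − rₚ = 3.9512 × 10^12 m
rₐ + rₚ = 4.5308 × 10^12 m
e = (rₐ − rₚ)/(rₐ + rₚ) = 0.872076

Final answer: e = 0.8721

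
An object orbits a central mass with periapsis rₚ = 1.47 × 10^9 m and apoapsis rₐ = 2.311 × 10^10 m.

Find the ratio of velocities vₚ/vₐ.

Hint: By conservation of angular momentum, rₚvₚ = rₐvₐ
rₚ = 1.47 × 10^9 m
rₐ = 2.311 × 10^10 m
rₚvₚ = rₐvₐ  ⇒  vₚ/vₐ = rₐ/rₚ
vₚ/vₐ = (2.311 × 10^10) / (1.47 × 10^9) = 15.7211

Final answer: vₚ/vₐ = 15.72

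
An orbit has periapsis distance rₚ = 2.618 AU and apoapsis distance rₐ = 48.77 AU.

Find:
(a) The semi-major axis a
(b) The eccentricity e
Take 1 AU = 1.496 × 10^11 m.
rₚ = 2.618 AU = 3.91653 × 10^11 m
rₐ = 48.77 AU = 7.29599 × 10^12 m
(a) a = (rₚ + rₐ)/2 = 3.84382 × 10^12 m ≈ 25.69 AU
(b) e = (rₐ − rₚ)/(rₐ + rₚ) = (6.90434 × 10^12) / (7.68764 × 10^12) = 0.898109

Final answer:
(a) a = 25.69 AU
(b) e = 0.8981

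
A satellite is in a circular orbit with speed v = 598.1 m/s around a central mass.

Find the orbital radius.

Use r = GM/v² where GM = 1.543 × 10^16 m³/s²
v = 598.1 m/s
GM = 1.543 × 10^16 m³/s²
v² = 357724 m²/s²
r = GM/v² = (1.543 × 10^16) / 357724 = 4.31339 × 10^10 m ≈ 43.13 Gm

Final answer: 43.13 Gm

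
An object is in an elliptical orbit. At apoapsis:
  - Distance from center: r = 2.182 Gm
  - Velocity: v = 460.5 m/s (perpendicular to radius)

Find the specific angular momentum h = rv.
r = 2.182 Gm = 2.182 × 10^9 m
v = 460.5 m/s
h = rv = 2.182 × 10^9 × 460.5 = 1.00481 × 10^12 m²/s ≈ 1.005 × 10^12 m²/s

Final answer: h = 1.005 × 10^12 m²/s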